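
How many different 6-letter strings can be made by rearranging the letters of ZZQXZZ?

ZZQXZZ has 6 letters with Z appearing 4 times.
The number of distinct arrangements is 6!/(4!) = 720/24 = 30.

30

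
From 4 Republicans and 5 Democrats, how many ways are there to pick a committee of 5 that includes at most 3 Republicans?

121

Split by how many Republicans are chosen (0 through 3).
Sum: C(4,0)·C(5,5) + C(4,1)·C(5,4) + C(4,2)·C(5,3) + C(4,3)·C(5,2) = 1 + 20 + 60 + 40 = 121.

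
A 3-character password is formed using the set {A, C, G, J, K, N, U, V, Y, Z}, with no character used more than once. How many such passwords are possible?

720

Choose and order 3 of the 10 symbols: the first character has 10 options, the next 9, then 8.
10 × 9 × 8 = 720.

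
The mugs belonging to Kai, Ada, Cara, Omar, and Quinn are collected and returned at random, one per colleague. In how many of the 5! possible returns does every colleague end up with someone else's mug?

Count assignments avoiding every fixed point. For any j of the 5 colleagues fixed to their own mug, the other 5−j can be arranged in (5−j)! ways.
By inclusion–exclusion this is Σ_{j=0}^{5} (−1)^j C(5,j)·(5−j)!.
Computing: 120 − 120 + 60 − 20 + 5 − 1 = 44.

44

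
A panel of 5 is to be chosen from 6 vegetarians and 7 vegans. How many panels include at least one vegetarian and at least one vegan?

1260

Total 5-person selections from all 13: C(13,5) = 1287.
Selections missing a whole group: no vegetarians → C(7,5) = 21; no vegans → C(6,5) = 6.
Both groups omitted at once is impossible, so 1287 − 27 = 1260.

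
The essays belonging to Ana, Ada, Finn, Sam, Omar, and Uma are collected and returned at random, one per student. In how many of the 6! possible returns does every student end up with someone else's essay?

265

Count assignments avoiding every fixed point. For any j of the 6 students fixed to their own essay, the other 6−j can be arranged in (6−j)! ways.
By inclusion–exclusion this is Σ_{j=0}^{6} (−1)^j C(6,j)·(6−j)!.
Computing: 720 − 720 + 360 − 120 + 30 − 6 + 1 = 265.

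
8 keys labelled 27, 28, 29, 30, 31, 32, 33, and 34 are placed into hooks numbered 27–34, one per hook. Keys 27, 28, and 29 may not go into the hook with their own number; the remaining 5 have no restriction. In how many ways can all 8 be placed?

Let Aᵢ (for i ∈ {27, 28, 29}) be the placements that put key i in its forbidden hook. Any j of these fix j positions, leaving (8−j)! ways to fill the rest, and there are C(3,j) ways to pick which j.
By inclusion–exclusion, the number of valid placements is Σ_{j=0}^{3} (−1)^j C(3,j)·(8−j)!.
Computing: 40320 − 15120 + 2160 − 120 = 27240.

27240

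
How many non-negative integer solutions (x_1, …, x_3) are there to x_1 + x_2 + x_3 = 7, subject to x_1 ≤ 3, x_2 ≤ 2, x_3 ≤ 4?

6

By stars and bars, unrestricted non-negative solutions to x_1+…+x_3 = 7 number C(7+2,2) = 36.
Subtract solutions that violate a single cap (substitute x_i' = x_i − (cap_i+1)): x_1 ≥ 4 gives C(5,2) = 10; x_2 ≥ 3 gives C(6,2) = 15; x_3 ≥ 5 gives C(4,2) = 6. Together 31.
Add back pairs where two caps are both exceeded: 1 + 0 + 0 = 1.
By inclusion–exclusion the count is 36 − 31 + 1 = 6.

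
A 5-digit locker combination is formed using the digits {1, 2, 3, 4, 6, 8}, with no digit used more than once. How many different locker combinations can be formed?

720

With no repetition, fill the 5 digits in order: 6 choices, then 5, down to 2.
That product is 6 × 5 × 4 × 3 × 2 = 720.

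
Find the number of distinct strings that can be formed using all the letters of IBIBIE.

The 6 letters of IBIBIE have repeats: B appearing twice and I appearing 3 times.
The number of distinct arrangements is 6!/(3!·2!) = 720/12 = 60.

60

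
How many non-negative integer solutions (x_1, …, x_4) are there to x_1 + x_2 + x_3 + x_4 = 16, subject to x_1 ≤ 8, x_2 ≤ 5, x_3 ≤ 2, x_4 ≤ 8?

Without the upper bounds there are C(19,3) = 969 ways to split 16 among 4 variables.
Subtract solutions that violate a single cap (substitute x_i' = x_i − (cap_i+1)): x_1 ≥ 9 gives C(10,3) = 120; x_2 ≥ 6 gives C(13,3) = 286; x_3 ≥ 3 gives C(16,3) = 560; x_4 ≥ 9 gives C(10,3) = 120. Together 1086.
Add back pairs where two caps are both exceeded: 4 + 35 + 0 + 120 + 4 + 35 = 198.
By inclusion–exclusion the count is 969 − 1086 + 198 = 81.

81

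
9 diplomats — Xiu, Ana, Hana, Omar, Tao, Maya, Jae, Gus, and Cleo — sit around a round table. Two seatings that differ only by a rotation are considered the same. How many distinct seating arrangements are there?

Seat Xiu anywhere (absorbing the rotational symmetry), then permute the other 8: (8)! = 40320.

40320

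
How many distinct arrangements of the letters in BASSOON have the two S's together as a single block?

Treat the 2 copies of S as a single block. The multiset to arrange is then {SS, A, B, N, O, O}, 6 items in all.
That gives (6)!/(2!) = 360 arrangements.

360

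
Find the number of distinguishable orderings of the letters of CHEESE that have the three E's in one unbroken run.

24

Treat the 3 copies of E as a single block. The multiset to arrange is then {EEE, C, H, S}, 4 items in all.
All 4 items are distinct, so there are (4)! = 24 arrangements.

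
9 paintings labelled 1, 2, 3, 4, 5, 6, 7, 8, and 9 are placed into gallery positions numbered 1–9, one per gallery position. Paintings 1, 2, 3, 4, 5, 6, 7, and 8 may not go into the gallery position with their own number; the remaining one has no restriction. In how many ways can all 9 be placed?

148329

Let Aᵢ (for 1 ≤ i ≤ 8) be the placements that put painting i in its forbidden gallery position. Any j of these fix j positions, leaving (9−j)! ways to fill the rest, and there are C(8,j) ways to pick which j.
By inclusion–exclusion, the number of valid placements is Σ_{j=0}^{8} (−1)^j C(8,j)·(9−j)!.
Computing: 362880 − 322560 + 141120 − 40320 + 8400 − 1344 + 168 − 16 + 1 = 148329.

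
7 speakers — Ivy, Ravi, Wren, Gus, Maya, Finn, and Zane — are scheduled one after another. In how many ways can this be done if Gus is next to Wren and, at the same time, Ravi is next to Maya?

Treat {Gus,Wren} as one block (2 orders) and {Ravi,Maya} as another (2 orders).
That leaves 5 units to arrange: 2 × 2 × 5! = 4 × 120 = 480.

480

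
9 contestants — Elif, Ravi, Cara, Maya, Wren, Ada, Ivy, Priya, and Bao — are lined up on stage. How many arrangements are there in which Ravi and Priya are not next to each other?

282240

Of the 9! = 362880 arrangements, those with Ravi and Priya adjacent number 2 × 8! = 80640 (treat the pair as a block with 2 internal orders).
Complementary counting: 362880 − 80640 = 282240.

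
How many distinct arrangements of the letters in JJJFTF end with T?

Fix T in the last position and arrange the remaining 5 letters.
Those 5 letters have F appearing twice and J appearing 3 times, giving (5)!/(3!·2!) = 10.

10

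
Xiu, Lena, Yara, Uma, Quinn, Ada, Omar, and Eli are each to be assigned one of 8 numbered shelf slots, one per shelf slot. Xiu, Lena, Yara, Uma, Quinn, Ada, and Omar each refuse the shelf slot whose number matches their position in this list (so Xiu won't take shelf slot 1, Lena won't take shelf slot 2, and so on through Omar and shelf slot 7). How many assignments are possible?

Let Aᵢ (for 1 ≤ i ≤ 7) be the placements that put person i in their forbidden shelf slot. Any j of these fix j positions, leaving (8−j)! ways to fill the rest, and there are C(7,j) ways to pick which j.
By inclusion–exclusion, the number of valid placements is Σ_{j=0}^{7} (−1)^j C(7,j)·(8−j)!.
Computing: 40320 − 35280 + 15120 − 4200 + 840 − 126 + 14 − 1 = 16687.

16687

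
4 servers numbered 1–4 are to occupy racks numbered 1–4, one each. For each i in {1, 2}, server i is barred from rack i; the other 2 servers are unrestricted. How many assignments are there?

Let Aᵢ (for i ∈ {1, 2}) be the placements that put server i in its forbidden rack. Any j of these fix j positions, leaving (4−j)! ways to fill the rest, and there are C(2,j) ways to pick which j.
By inclusion–exclusion, the number of valid placements is Σ_{j=0}^{2} (−1)^j C(2,j)·(4−j)!.
Computing: 24 − 12 + 2 = 14.

14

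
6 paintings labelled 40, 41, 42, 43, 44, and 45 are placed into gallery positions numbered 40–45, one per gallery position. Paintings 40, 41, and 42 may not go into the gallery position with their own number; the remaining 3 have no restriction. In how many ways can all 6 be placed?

426

Let Aᵢ (for i ∈ {40, 41, 42}) be the placements that put painting i in its forbidden gallery position. Any j of these fix j positions, leaving (6−j)! ways to fill the rest, and there are C(3,j) ways to pick which j.
By inclusion–exclusion, the number of valid placements is Σ_{j=0}^{3} (−1)^j C(3,j)·(6−j)!.
Computing: 720 − 360 + 72 − 6 = 426.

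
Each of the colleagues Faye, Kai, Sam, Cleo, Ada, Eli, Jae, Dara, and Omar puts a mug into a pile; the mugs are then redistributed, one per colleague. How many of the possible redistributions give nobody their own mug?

133496

Count assignments avoiding every fixed point. For any j of the 9 colleagues fixed to their own mug, the other 9−j can be arranged in (9−j)! ways.
By inclusion–exclusion this is Σ_{j=0}^{9} (−1)^j C(9,j)·(9−j)!.
Computing: 362880 − 362880 + 181440 − 60480 + 15120 − 3024 + 504 − 72 + 9 − 1 = 133496.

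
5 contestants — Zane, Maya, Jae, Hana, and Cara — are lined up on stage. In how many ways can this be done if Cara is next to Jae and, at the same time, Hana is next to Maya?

24

Treat {Cara,Jae} as one block (2 orders) and {Hana,Maya} as another (2 orders).
That leaves 3 units to arrange: 2 × 2 × 3! = 4 × 6 = 24.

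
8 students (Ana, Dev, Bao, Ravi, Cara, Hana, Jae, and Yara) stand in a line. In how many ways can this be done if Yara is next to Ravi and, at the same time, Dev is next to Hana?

Treat {Yara,Ravi} as one block (2 orders) and {Dev,Hana} as another (2 orders).
That leaves 6 units to arrange: 2 × 2 × 6! = 4 × 720 = 2880.

2880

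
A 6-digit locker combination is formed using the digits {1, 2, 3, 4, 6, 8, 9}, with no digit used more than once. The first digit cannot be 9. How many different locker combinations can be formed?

4320

The first digit has 7−1 = 6 choices (anything except 9).
The remaining 5 digits are filled from the other 6 symbols without repetition: 6 × 5 × 4 × 3 × 2 = 720.
Total: 6 × 720 = 4320.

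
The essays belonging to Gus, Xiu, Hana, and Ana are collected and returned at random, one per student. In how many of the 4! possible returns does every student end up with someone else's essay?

9

Let Aᵢ be the assignments in which student i gets their own essay. We want the size of the complement of A₁∪…∪A_4.
By inclusion–exclusion this is Σ_{j=0}^{4} (−1)^j C(4,j)·(4−j)!.
Computing: 24 − 24 + 12 − 4 + 1 = 9.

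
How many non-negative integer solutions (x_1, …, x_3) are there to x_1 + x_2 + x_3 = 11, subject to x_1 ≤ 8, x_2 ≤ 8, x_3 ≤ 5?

By stars and bars, unrestricted non-negative solutions to x_1+…+x_3 = 11 number C(11+2,2) = 78.
Subtract solutions that violate a single cap (substitute x_i' = x_i − (cap_i+1)): x_1 ≥ 9 gives C(4,2) = 6; x_2 ≥ 9 gives C(4,2) = 6; x_3 ≥ 6 gives C(7,2) = 21. Together 33.
No two caps can be exceeded simultaneously, so the pair terms are all 0.
By inclusion–exclusion the count is 78 − 33 + 0 = 45.

45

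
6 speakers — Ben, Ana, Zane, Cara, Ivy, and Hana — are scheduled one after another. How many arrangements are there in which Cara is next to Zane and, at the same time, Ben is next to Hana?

Treat {Cara,Zane} as one block (2 orders) and {Ben,Hana} as another (2 orders).
That leaves 4 units to arrange: 2 × 2 × 4! = 4 × 24 = 96.

96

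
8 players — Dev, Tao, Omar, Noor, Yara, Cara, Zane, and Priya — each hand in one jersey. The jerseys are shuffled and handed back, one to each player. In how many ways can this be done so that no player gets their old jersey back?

Count assignments avoiding every fixed point. For any j of the 8 players fixed to their old jersey, the other 8−j can be arranged in (8−j)! ways.
By inclusion–exclusion this is Σ_{j=0}^{8} (−1)^j C(8,j)·(8−j)!.
Computing: 40320 − 40320 + 20160 − 6720 + 1680 − 336 + 56 − 8 + 1 = 14833.

14833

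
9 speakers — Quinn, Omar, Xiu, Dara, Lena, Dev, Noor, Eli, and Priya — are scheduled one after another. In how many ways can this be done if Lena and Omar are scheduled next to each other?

80640

Treat {Lena, Omar} as a single unit. There are 8 units to order, and the pair itself can be ordered 2 ways.
So the count is 2·(8)! = 80640.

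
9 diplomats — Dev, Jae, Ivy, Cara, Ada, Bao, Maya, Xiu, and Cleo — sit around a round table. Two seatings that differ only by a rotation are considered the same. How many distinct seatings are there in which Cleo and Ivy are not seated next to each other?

All circular seatings of 9 people number (8)! = 40320.
Those with Cleo next to Ivy: fuse the pair into one unit and seat 8 units around a circle — 2·(7)! = 10080.
Subtracting, 40320 − 10080 = 30240.

30240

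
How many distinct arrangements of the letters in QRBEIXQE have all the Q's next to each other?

2520

Treat the 2 copies of Q as a single block. The multiset to arrange is then {QQ, B, E, E, I, R, X}, 7 items in all.
That gives (7)!/(2!) = 2520 arrangements.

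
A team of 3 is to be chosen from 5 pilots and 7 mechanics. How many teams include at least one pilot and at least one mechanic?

Total 3-person selections from all 12: C(12,3) = 220.
Selections missing a whole group: no pilots → C(7,3) = 35; no mechanics → C(5,3) = 10.
Both groups omitted at once is impossible, so 220 − 45 = 175.

175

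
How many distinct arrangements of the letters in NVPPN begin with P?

Fix P in the first position and arrange the remaining 4 letters.
Those 4 letters have N appearing twice, giving (4)!/(2!) = 12.

12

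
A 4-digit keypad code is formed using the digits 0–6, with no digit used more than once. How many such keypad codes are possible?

With no repetition, fill the 4 digits in order: 7 choices, then 6, down to 4.
7 × 6 × 5 × 4 = 840.

840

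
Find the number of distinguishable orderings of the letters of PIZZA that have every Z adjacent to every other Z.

24

Treat the 2 copies of Z as a single block. The multiset to arrange is then {ZZ, A, I, P}, 4 items in all.
All 4 items are distinct, so there are (4)! = 24 arrangements.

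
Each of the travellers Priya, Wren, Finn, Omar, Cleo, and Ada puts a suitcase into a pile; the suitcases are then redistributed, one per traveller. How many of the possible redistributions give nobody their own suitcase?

This is the derangement count D_6: permutations of 6 items with no fixed point.
By inclusion–exclusion this is Σ_{j=0}^{6} (−1)^j C(6,j)·(6−j)!.
Computing: 720 − 720 + 360 − 120 + 30 − 6 + 1 = 265.

265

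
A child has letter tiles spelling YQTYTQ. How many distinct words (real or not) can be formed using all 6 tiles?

YQTYTQ has 6 letters with Q appearing twice, T appearing twice, and Y appearing twice.
The number of distinct arrangements is 6!/(2!·2!·2!) = 720/8 = 90.

90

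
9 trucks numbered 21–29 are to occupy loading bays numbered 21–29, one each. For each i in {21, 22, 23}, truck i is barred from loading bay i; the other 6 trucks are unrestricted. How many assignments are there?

Let Aᵢ (for i ∈ {21, 22, 23}) be the placements that put truck i in its forbidden loading bay. Any j of these fix j positions, leaving (9−j)! ways to fill the rest, and there are C(3,j) ways to pick which j.
By inclusion–exclusion, the number of valid placements is Σ_{j=0}^{3} (−1)^j C(3,j)·(9−j)!.
Computing: 362880 − 120960 + 15120 − 720 = 256320.

256320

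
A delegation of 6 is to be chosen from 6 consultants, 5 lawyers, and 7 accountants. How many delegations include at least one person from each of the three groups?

15470

Unrestricted: C(18,6) = 18564 ways to pick any 6 of the 18.
Selections missing a whole group: no consultants → C(12,6) = 924; no lawyers → C(13,6) = 1716; no accountants → C(11,6) = 462.
Add back selections omitting two groups (i.e. drawn from a single group): C(6,6) + C(5,6) + C(7,6) = 8.
By inclusion–exclusion: 18564 − 3102 + 8 = 15470.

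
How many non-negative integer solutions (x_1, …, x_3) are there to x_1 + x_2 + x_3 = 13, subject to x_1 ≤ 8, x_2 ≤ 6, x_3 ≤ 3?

14

Ignoring the caps, the number of non-negative solutions to x_1+…+x_3 = 13 is C(15,2) = 105.
Subtract solutions that violate a single cap (substitute x_i' = x_i − (cap_i+1)): x_1 ≥ 9 gives C(6,2) = 15; x_2 ≥ 7 gives C(8,2) = 28; x_3 ≥ 4 gives C(11,2) = 55. Together 98.
Add back pairs where two caps are both exceeded: 0 + 1 + 6 = 7.
By inclusion–exclusion the count is 105 − 98 + 7 = 14.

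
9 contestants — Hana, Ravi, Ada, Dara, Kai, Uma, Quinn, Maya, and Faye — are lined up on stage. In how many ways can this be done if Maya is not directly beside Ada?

There are 9! = 362880 arrangements in all. If Maya and Ada are adjacent, merging them into one block gives 2·(8)! = 80640 arrangements.
So 362880 − 80640 = 282240 arrangements keep them apart.

282240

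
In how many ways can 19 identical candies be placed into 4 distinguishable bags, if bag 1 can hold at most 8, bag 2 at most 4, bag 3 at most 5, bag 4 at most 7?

By stars and bars, unrestricted non-negative solutions to x_1+…+x_4 = 19 number C(19+3,3) = 1540.
Subtract solutions that violate a single cap (substitute x_i' = x_i − (cap_i+1)): x_1 ≥ 9 gives C(13,3) = 286; x_2 ≥ 5 gives C(17,3) = 680; x_3 ≥ 6 gives C(16,3) = 560; x_4 ≥ 8 gives C(14,3) = 364. Together 1890.
Add back pairs where two caps are both exceeded: 56 + 35 + 10 + 165 + 84 + 56 = 406.
Subtract triples: 0 + 0 + 0 + 1 = 1.
By inclusion–exclusion the count is 1540 − 1890 + 406 − 1 = 55.

55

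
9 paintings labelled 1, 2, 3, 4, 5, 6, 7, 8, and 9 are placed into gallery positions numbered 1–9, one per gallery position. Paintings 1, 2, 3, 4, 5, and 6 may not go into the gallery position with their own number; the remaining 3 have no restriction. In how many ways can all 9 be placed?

183822

Let Aᵢ (for 1 ≤ i ≤ 6) be the placements that put painting i in its forbidden gallery position. Any j of these fix j positions, leaving (9−j)! ways to fill the rest, and there are C(6,j) ways to pick which j.
By inclusion–exclusion, the number of valid placements is Σ_{j=0}^{6} (−1)^j C(6,j)·(9−j)!.
Computing: 362880 − 241920 + 75600 − 14400 + 1800 − 144 + 6 = 183822.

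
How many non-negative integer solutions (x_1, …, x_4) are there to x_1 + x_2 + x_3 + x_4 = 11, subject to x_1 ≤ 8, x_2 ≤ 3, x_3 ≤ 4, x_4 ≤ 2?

Ignoring the caps, the number of non-negative solutions to x_1+…+x_4 = 11 is C(14,3) = 364.
Subtract solutions that violate a single cap (substitute x_i' = x_i − (cap_i+1)): x_1 ≥ 9 gives C(5,3) = 10; x_2 ≥ 4 gives C(10,3) = 120; x_3 ≥ 5 gives C(9,3) = 84; x_4 ≥ 3 gives C(11,3) = 165. Together 379.
Add back pairs where two caps are both exceeded: 0 + 0 + 0 + 10 + 35 + 20 = 65.
By inclusion–exclusion the count is 364 − 379 + 65 = 50.

50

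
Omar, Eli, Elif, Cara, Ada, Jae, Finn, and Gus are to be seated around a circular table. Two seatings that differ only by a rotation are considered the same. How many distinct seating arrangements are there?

5040

Around a circle, 8 distinct people have 8!/8 = (7)! = 5040 rotationally distinct seatings.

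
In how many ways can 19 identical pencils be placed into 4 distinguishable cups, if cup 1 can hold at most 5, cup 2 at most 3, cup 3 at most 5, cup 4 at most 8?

Ignoring the caps, the number of non-negative solutions to x_1+…+x_4 = 19 is C(22,3) = 1540.
Subtract solutions that violate a single cap (substitute x_i' = x_i − (cap_i+1)): x_1 ≥ 6 gives C(16,3) = 560; x_2 ≥ 4 gives C(18,3) = 816; x_3 ≥ 6 gives C(16,3) = 560; x_4 ≥ 9 gives C(13,3) = 286. Together 2222.
Add back pairs where two caps are both exceeded: 220 + 120 + 35 + 220 + 84 + 35 = 714.
Subtract triples: 20 + 1 + 0 + 1 = 22.
By inclusion–exclusion the count is 1540 − 2222 + 714 − 22 = 10.

10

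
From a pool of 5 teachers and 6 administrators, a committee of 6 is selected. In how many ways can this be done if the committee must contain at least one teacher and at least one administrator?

461

Total 6-person selections from all 11: C(11,6) = 462.
Subtract selections that omit an entire group: no teachers → C(6,6) = 1; no administrators → C(5,6) = 0.
Both groups omitted at once is impossible, so 462 − 1 = 461.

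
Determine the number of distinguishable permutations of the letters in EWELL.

30

The 5 letters of EWELL have repeats: E appearing twice and L appearing twice.
Dividing 5! = 120 by 2!·2! = 4 for the repeated letters gives 30.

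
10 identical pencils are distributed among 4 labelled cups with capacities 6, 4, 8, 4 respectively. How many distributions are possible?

By stars and bars, unrestricted non-negative solutions to x_1+…+x_4 = 10 number C(10+3,3) = 286.
Subtract solutions that violate a single cap (substitute x_i' = x_i − (cap_i+1)): x_1 ≥ 7 gives C(6,3) = 20; x_2 ≥ 5 gives C(8,3) = 56; x_3 ≥ 9 gives C(4,3) = 4; x_4 ≥ 5 gives C(8,3) = 56. Together 136.
Add back pairs where two caps are both exceeded: 0 + 0 + 0 + 0 + 1 + 0 = 1.
By inclusion–exclusion the count is 286 − 136 + 1 = 151.

151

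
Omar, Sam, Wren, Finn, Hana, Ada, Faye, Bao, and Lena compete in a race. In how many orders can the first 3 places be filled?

504

There are 9 choices for 1st place, 8 for 2nd, and 7 for 3rd.
That gives 9 × 8 × 7 = 504.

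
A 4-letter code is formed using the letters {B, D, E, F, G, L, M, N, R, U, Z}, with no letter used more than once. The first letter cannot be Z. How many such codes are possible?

7200

The first letter has 11−1 = 10 choices (anything except Z).
The remaining 3 letters are filled from the other 10 symbols without repetition: 10 × 9 × 8 = 720.
Total: 10 × 720 = 7200.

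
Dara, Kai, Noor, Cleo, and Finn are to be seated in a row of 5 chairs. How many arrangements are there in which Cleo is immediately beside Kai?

48

Glue Cleo and Kai into one block (2 internal orders), leaving 4 units to arrange in a row.
That gives 2 × 4! = 2 × 24 = 48.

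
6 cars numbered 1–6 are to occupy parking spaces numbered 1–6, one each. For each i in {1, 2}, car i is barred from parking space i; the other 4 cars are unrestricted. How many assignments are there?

Let Aᵢ (for i ∈ {1, 2}) be the placements that put car i in its forbidden parking space. Any j of these fix j positions, leaving (6−j)! ways to fill the rest, and there are C(2,j) ways to pick which j.
By inclusion–exclusion, the number of valid placements is Σ_{j=0}^{2} (−1)^j C(2,j)·(6−j)!.
Computing: 720 − 240 + 24 = 504.

504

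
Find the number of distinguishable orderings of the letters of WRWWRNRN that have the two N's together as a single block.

140

Treat the 2 copies of N as a single block. The multiset to arrange is then {NN, R, R, R, W, W, W}, 7 items in all.
That gives (7)!/(3!·3!) = 140 arrangements.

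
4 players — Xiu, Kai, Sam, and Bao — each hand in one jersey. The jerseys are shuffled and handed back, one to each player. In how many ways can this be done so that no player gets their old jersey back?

9

This is the derangement count D_4: permutations of 4 items with no fixed point.
By inclusion–exclusion this is Σ_{j=0}^{4} (−1)^j C(4,j)·(4−j)!.
Computing: 24 − 24 + 12 − 4 + 1 = 9.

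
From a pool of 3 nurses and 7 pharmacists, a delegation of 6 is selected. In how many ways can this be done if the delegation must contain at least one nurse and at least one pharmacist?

203

Unrestricted: C(10,6) = 210 ways to pick any 6 of the 10.
Selections missing a whole group: no nurses → C(7,6) = 7; no pharmacists → C(3,6) = 0.
Both groups omitted at once is impossible, so 210 − 7 = 203.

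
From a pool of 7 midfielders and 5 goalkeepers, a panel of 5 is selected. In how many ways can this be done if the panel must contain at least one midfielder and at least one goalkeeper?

770

Total 5-person selections from all 12: C(12,5) = 792.
Subtract selections that omit an entire group: no midfielders → C(5,5) = 1; no goalkeepers → C(7,5) = 21.
Both groups omitted at once is impossible, so 792 − 22 = 770.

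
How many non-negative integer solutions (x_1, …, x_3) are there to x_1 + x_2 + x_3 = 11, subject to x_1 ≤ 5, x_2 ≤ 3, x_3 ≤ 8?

By stars and bars, unrestricted non-negative solutions to x_1+…+x_3 = 11 number C(11+2,2) = 78.
Subtract solutions that violate a single cap (substitute x_i' = x_i − (cap_i+1)): x_1 ≥ 6 gives C(7,2) = 21; x_2 ≥ 4 gives C(9,2) = 36; x_3 ≥ 9 gives C(4,2) = 6. Together 63.
Add back pairs where two caps are both exceeded: 3 + 0 + 0 = 3.
By inclusion–exclusion the count is 78 − 63 + 3 = 18.

18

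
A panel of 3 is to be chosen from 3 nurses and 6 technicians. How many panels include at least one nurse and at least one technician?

63

Unrestricted: C(9,3) = 84 ways to pick any 3 of the 9.
Selections missing a whole group: no nurses → C(6,3) = 20; no technicians → C(3,3) = 1.
Both groups omitted at once is impossible, so 84 − 21 = 63.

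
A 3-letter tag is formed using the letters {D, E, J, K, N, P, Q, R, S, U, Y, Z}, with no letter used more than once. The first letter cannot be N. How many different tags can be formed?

The first letter has 12−1 = 11 choices (anything except N).
The remaining 2 letters are filled from the other 11 symbols without repetition: 11 × 10 = 110.
Total: 11 × 110 = 1210.

1210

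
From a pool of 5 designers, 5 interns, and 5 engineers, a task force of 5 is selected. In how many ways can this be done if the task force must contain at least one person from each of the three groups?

2250

Unrestricted: C(15,5) = 3003 ways to pick any 5 of the 15.
Selections missing a whole group: no designers → C(10,5) = 252; no interns → C(10,5) = 252; no engineers → C(10,5) = 252.
Add back selections omitting two groups (i.e. drawn from a single group): C(5,5) + C(5,5) + C(5,5) = 3.
By inclusion–exclusion: 3003 − 756 + 3 = 2250.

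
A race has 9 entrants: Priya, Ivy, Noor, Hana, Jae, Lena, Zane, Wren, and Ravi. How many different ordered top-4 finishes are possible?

3024

There are 9 choices for 1st place, 8 for 2nd, and so on down to 6 for position 4.
That gives 9 × 8 × 7 × 6 = 3024.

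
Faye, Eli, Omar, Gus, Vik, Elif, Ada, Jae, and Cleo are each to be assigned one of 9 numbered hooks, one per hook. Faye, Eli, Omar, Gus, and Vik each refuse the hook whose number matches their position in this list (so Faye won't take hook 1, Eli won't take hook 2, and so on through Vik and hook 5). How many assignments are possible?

Let Aᵢ (for 1 ≤ i ≤ 5) be the placements that put person i in their forbidden hook. Any j of these fix j positions, leaving (9−j)! ways to fill the rest, and there are C(5,j) ways to pick which j.
By inclusion–exclusion, the number of valid placements is Σ_{j=0}^{5} (−1)^j C(5,j)·(9−j)!.
Computing: 362880 − 201600 + 50400 − 7200 + 600 − 24 = 205056.

205056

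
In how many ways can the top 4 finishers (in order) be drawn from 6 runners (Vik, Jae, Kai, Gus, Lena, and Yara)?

360

There are 6 choices for 1st place, 5 for 2nd, and so on down to 3 for position 4.
That gives 6 × 5 × 4 × 3 = 360.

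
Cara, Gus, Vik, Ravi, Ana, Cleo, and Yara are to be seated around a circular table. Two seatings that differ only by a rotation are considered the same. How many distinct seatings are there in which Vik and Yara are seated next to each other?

240

Glue Vik and Yara into a block (2 internal orders). Seating 6 units around a circle gives (5)! arrangements.
So 2 × (5)! = 2 × 120 = 240.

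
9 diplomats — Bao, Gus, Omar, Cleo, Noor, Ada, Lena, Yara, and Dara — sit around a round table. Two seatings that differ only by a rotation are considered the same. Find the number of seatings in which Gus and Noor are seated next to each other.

Treat {Gus, Noor} as one unit (2 internal orders) and seat the resulting 8 units around the table: (7)! circular arrangements.
So 2 × (7)! = 2 × 5040 = 10080.

10080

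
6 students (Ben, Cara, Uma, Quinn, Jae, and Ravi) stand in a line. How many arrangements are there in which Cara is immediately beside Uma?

240

Treat {Cara, Uma} as a single unit. There are 5 units to order, and the pair itself can be ordered 2 ways.
So the count is 2·(5)! = 240.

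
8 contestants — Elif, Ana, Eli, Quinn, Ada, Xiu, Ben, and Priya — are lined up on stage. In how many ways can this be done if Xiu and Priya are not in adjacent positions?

There are 8! = 40320 arrangements in all. If Xiu and Priya are adjacent, merging them into one block gives 2·(7)! = 10080 arrangements.
Complementary counting: 40320 − 10080 = 30240.

30240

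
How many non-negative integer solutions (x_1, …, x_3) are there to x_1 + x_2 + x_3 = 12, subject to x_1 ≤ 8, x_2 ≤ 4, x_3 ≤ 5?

20

Ignoring the caps, the number of non-negative solutions to x_1+…+x_3 = 12 is C(14,2) = 91.
Subtract solutions that violate a single cap (substitute x_i' = x_i − (cap_i+1)): x_1 ≥ 9 gives C(5,2) = 10; x_2 ≥ 5 gives C(9,2) = 36; x_3 ≥ 6 gives C(8,2) = 28. Together 74.
Add back pairs where two caps are both exceeded: 0 + 0 + 3 = 3.
By inclusion–exclusion the count is 91 − 74 + 3 = 20.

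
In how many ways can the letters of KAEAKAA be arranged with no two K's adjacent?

75

There are 7!/(4!·2!) = 105 arrangements of KAEAKAA in total.
Arrangements with the K's together: treat KK as one letter, giving (6)!/(4!) = 30.
Subtracting, 105 − 30 = 75 arrangements keep the K's apart.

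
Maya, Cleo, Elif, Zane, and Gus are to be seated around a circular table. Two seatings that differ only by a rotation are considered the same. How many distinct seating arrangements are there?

Fix one person's seat to break rotational symmetry; the remaining 4 people can be arranged in (4)! = 24 ways.

24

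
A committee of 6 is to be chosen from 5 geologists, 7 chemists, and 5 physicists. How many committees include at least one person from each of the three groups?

Unrestricted: C(17,6) = 12376 ways to pick any 6 of the 17.
Subtract selections that omit an entire group: no geologists → C(12,6) = 924; no chemists → C(10,6) = 210; no physicists → C(12,6) = 924.
Add back selections omitting two groups (i.e. drawn from a single group): C(5,6) + C(7,6) + C(5,6) = 7.
By inclusion–exclusion: 12376 − 2058 + 7 = 10325.

10325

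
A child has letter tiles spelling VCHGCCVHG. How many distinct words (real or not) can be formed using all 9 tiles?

VCHGCCVHG has 9 letters with C appearing 3 times, G appearing twice, H appearing twice, and V appearing twice.
The number of distinct arrangements is 9!/(3!·2!·2!·2!) = 362880/48 = 7560.

7560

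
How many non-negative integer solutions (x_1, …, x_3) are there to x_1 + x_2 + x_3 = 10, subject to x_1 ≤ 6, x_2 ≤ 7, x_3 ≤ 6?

By stars and bars, unrestricted non-negative solutions to x_1+…+x_3 = 10 number C(10+2,2) = 66.
Subtract solutions that violate a single cap (substitute x_i' = x_i − (cap_i+1)): x_1 ≥ 7 gives C(5,2) = 10; x_2 ≥ 8 gives C(4,2) = 6; x_3 ≥ 7 gives C(5,2) = 10. Together 26.
No two caps can be exceeded simultaneously, so the pair terms are all 0.
By inclusion–exclusion the count is 66 − 26 + 0 = 40.

40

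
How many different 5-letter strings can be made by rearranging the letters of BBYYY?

10

BBYYY has 5 letters with B appearing twice and Y appearing 3 times.
Dividing 5! = 120 by 3!·2! = 12 for the repeated letters gives 10.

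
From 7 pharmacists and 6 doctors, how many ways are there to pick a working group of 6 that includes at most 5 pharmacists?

1709

Split by how many pharmacists are chosen (0 through 5).
Sum: C(7,0)·C(6,6) + C(7,1)·C(6,5) + C(7,2)·C(6,4) + C(7,3)·C(6,3) + C(7,4)·C(6,2) + C(7,5)·C(6,1) = 1 + 42 + 315 + 700 + 525 + 126 = 1709.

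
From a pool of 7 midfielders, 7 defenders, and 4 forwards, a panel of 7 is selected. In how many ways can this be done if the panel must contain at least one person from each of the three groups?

27734

Total 7-person selections from all 18: C(18,7) = 31824.
Subtract selections that omit an entire group: no midfielders → C(11,7) = 330; no defenders → C(11,7) = 330; no forwards → C(14,7) = 3432.
Add back selections omitting two groups (i.e. drawn from a single group): C(7,7) + C(7,7) + C(4,7) = 2.
By inclusion–exclusion: 31824 − 4092 + 2 = 27734.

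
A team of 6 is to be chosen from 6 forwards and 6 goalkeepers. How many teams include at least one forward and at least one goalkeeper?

With no constraint there are C(12,6) = 924 possible selections.
Subtract selections that omit an entire group: no forwards → C(6,6) = 1; no goalkeepers → C(6,6) = 1.
Both groups omitted at once is impossible, so 924 − 2 = 922.

922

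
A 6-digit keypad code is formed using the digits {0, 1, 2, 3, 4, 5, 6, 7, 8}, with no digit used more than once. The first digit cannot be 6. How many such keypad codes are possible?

53760

The first digit has 9−1 = 8 choices (anything except 6).
The remaining 5 digits are filled from the other 8 symbols without repetition: 8 × 7 × 6 × 5 × 4 = 6720.
Total: 8 × 6720 = 53760.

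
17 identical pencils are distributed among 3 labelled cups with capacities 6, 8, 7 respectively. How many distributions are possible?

Ignoring the caps, the number of non-negative solutions to x_1+…+x_3 = 17 is C(19,2) = 171.
Subtract solutions that violate a single cap (substitute x_i' = x_i − (cap_i+1)): x_1 ≥ 7 gives C(12,2) = 66; x_2 ≥ 9 gives C(10,2) = 45; x_3 ≥ 8 gives C(11,2) = 55. Together 166.
Add back pairs where two caps are both exceeded: 3 + 6 + 1 = 10.
By inclusion–exclusion the count is 171 − 166 + 10 = 15.

15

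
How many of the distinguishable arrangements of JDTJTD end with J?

30

With the last slot taken by J, it remains to arrange the other 5 letters (DTJTD).
Those 5 letters have D appearing twice and T appearing twice, giving (5)!/(2!·2!) = 30.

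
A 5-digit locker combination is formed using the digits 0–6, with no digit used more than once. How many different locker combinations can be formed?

2520

With no repetition, fill the 5 digits in order: 7 choices, then 6, down to 3.
That product is 7 × 6 × 5 × 4 × 3 = 2520.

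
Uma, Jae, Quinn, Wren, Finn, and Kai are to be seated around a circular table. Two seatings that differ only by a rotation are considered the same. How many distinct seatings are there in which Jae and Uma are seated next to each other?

48

Glue Jae and Uma into a block (2 internal orders). Seating 5 units around a circle gives (4)! arrangements.
So 2 × (4)! = 2 × 24 = 48.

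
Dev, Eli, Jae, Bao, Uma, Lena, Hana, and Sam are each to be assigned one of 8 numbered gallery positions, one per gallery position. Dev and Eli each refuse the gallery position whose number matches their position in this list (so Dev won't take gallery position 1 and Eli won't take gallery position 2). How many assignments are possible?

30960

Let Aᵢ (for i ∈ {1, 2}) be the placements that put person i in their forbidden gallery position. Any j of these fix j positions, leaving (8−j)! ways to fill the rest, and there are C(2,j) ways to pick which j.
By inclusion–exclusion, the number of valid placements is Σ_{j=0}^{2} (−1)^j C(2,j)·(8−j)!.
Computing: 40320 − 10080 + 720 = 30960.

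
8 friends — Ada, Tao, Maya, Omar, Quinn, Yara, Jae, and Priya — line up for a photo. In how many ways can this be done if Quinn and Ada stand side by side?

10080

Treat {Quinn, Ada} as a single unit. There are 7 units to order, and the pair itself can be ordered 2 ways.
So the count is 2·(7)! = 10080.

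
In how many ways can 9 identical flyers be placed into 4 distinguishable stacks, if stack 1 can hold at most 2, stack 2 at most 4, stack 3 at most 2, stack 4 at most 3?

10

Without the upper bounds there are C(12,3) = 220 ways to split 9 among 4 stacks.
Subtract solutions that violate a single cap (substitute x_i' = x_i − (cap_i+1)): x_1 ≥ 3 gives C(9,3) = 84; x_2 ≥ 5 gives C(7,3) = 35; x_3 ≥ 3 gives C(9,3) = 84; x_4 ≥ 4 gives C(8,3) = 56. Together 259.
Add back pairs where two caps are both exceeded: 4 + 20 + 10 + 4 + 1 + 10 = 49.
By inclusion–exclusion the count is 220 − 259 + 49 = 10.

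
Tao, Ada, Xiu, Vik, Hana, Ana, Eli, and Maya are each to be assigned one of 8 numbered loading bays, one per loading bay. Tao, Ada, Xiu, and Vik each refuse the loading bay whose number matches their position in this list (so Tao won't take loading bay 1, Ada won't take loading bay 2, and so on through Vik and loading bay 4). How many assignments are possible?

24024

Let Aᵢ (for 1 ≤ i ≤ 4) be the placements that put person i in their forbidden loading bay. Any j of these fix j positions, leaving (8−j)! ways to fill the rest, and there are C(4,j) ways to pick which j.
By inclusion–exclusion, the number of valid placements is Σ_{j=0}^{4} (−1)^j C(4,j)·(8−j)!.
Computing: 40320 − 20160 + 4320 − 480 + 24 = 24024.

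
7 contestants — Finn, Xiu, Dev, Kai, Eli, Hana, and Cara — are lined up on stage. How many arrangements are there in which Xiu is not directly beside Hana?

Of the 7! = 5040 arrangements, those with Xiu and Hana adjacent number 2 × 6! = 1440 (treat the pair as a block with 2 internal orders).
So 5040 − 1440 = 3600 arrangements keep them apart.

3600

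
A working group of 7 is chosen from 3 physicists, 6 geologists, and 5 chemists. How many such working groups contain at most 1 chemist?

Split by how many chemists are chosen (0 through 1).
Sum: C(5,0)·C(9,7) + C(5,1)·C(9,6) = 36 + 420 = 456.

456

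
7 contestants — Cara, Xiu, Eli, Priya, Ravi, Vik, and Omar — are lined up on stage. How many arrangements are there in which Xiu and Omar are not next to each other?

3600

Of the 7! = 5040 arrangements, those with Xiu and Omar adjacent number 2 × 6! = 1440 (treat the pair as a block with 2 internal orders).
So 5040 − 1440 = 3600 arrangements keep them apart.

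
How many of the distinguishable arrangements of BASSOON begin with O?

360

Fix O in the first position and arrange the remaining 6 letters.
Those 6 letters have S appearing twice, giving (6)!/(2!) = 360.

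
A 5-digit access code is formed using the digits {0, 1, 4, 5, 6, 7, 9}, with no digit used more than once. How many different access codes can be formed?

Choose and order 5 of the 7 symbols: the first digit has 7 options, the next 6, and so on down to 3.
That product is 7 × 6 × 5 × 4 × 3 = 2520.

2520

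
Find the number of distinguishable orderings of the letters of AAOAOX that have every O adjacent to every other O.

Treat the 2 copies of O as a single block. The multiset to arrange is then {OO, A, A, A, X}, 5 items in all.
That gives (5)!/(3!) = 20 arrangements.

20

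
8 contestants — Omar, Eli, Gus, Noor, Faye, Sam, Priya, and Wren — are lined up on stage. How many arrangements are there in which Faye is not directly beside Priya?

30240

Of the 8! = 40320 arrangements, those with Faye and Priya adjacent number 2 × 7! = 10080 (treat the pair as a block with 2 internal orders).
Complementary counting: 40320 − 10080 = 30240.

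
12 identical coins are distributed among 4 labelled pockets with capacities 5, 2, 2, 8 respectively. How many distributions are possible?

Ignoring the caps, the number of non-negative solutions to x_1+…+x_4 = 12 is C(15,3) = 455.
Subtract solutions that violate a single cap (substitute x_i' = x_i − (cap_i+1)): x_1 ≥ 6 gives C(9,3) = 84; x_2 ≥ 3 gives C(12,3) = 220; x_3 ≥ 3 gives C(12,3) = 220; x_4 ≥ 9 gives C(6,3) = 20. Together 544.
Add back pairs where two caps are both exceeded: 20 + 20 + 0 + 84 + 1 + 1 = 126.
Subtract triples: 1 + 0 + 0 + 0 = 1.
By inclusion–exclusion the count is 455 − 544 + 126 − 1 = 36.

36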